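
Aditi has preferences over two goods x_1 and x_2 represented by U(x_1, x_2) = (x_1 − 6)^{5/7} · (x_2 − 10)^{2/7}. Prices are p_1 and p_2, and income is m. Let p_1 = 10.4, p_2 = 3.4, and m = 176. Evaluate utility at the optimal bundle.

V = 5.7914

Let x_1' = x_1−6, x_2' = x_2−10. MRS = (5/2)·x_2'/x_1' = p_1/p_2.
After buying the subsistence bundle (6, 10), a share 5/7 of the remaining income goes to x_1: x_1* = 6 + 5/7·(m − 6p_1 − 10p_2)/p_1.
Discretionary income = 176 − 6·10.4 − 10·3.4 = 79.6; x_1* = 6 + 5/7·79.6/10.4 = 11.467; x_2* = 10 + 2/7·79.6/3.4 = 16.6891.
Utility at the optimum: U(11.467, 16.6891) = 5.7914.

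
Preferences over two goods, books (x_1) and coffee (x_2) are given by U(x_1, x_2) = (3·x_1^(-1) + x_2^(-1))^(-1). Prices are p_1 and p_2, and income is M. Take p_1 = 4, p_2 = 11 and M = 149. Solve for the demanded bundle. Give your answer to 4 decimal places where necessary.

x_1* = 19.0301, x_2* = 6.6254

MRS = MU_x_1/MU_x_2 = 3·(x_2/x_1)^(2). Set equal to p_1/p_2.
Solve for the ratio: x_2/x_1 = [(1/3)·p_1/p_2]^(0.5).
With the ratio pinned down, the budget gives x_1* = M/(p_1 + p_2·(x_2/x_1)) and x_2* = (x_2/x_1)·x_1*.
Numerically x_2/x_1 = 0.348155, so x_1* = 149/(4 + 11·0.348155) = 19.0301 and x_2* = 0.348155·19.0301 = 6.6254.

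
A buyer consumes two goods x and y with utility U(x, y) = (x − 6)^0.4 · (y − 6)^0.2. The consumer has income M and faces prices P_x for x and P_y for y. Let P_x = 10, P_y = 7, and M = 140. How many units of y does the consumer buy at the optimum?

MRS = 2·(y−6)/(x−6). Tangency with P_x/P_y gives y−6 = (1/2)·(P_x/P_y)·(x−6).
Substituting into the budget: x* = 6 + 2/3·(M − 6·P_x − 6·P_y)/P_x, and y* = 6 + 1/3·(…)/P_y.
Discretionary income = 140 − 6·10 − 6·7 = 38; y* = 6 + 1/3·38/7 = 7.8095.

y* = 7.8095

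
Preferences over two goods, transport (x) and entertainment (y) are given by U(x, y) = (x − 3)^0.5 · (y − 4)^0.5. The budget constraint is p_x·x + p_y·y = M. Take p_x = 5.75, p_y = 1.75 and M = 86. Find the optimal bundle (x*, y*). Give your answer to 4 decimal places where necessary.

Let x' = x−3, y' = y−4. MRS = y'/x' = p_x/p_y.
Substituting into the budget: x* = 3 + 0.5·(M − 3·p_x − 4·p_y)/p_x, and y* = 4 + 0.5·(…)/p_y.
Discretionary income = 86 − 3·5.75 − 4·1.75 = 61.75; x* = 3 + 0.5·61.75/5.75 = 8.3696; y* = 4 + 0.5·61.75/1.75 = 21.6429.

x* = 8.3696, y* = 21.6429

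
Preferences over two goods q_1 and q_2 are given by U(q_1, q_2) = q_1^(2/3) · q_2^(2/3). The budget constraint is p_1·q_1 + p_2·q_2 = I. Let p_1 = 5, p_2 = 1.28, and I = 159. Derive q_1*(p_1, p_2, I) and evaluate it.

The MRS is q_2/q_1. Set MRS = p_1/p_2.
So 2/3·p_2·q_2 = 2/3·p_1·q_1; combined with the budget, a share 0.5 of income goes to q_1.
Demand: q_1*(p_1,p_2,I) = 0.5·I/p_1 and q_2* = 0.5·I/p_2.
At p_1=5, p_2=1.28, I=159: q_1* = 0.5·159/5 = 15.9.

q_1* = 15.9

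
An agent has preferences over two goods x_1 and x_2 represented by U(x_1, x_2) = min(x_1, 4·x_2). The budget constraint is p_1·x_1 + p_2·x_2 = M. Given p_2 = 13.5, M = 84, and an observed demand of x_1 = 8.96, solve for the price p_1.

p_1 = 6

Leontief preferences: the optimum is at the kink where x_1/4 = x_2/1, i.e. x_2 = (1/4)·x_1.
Budget: p_1·x_1 + p_2·(1/4)·x_1 = M, so (4·p_1 + p_2)·x_1 = 4·M.
Demand: x_1*(p_1,p_2,M) = 4·M/(4·p_1 + p_2), x_2* = M/(4·p_1 + p_2).
Set x_1* = 8.96 in the demand function and solve for p_1: p_1 = 6.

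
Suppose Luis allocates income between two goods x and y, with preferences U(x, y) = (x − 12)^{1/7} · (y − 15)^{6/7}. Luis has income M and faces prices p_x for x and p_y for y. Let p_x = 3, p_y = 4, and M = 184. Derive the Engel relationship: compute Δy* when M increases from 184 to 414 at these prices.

Let x' = x−12, y' = y−15. MRS = (1/6)·y'/x' = p_x/p_y.
After buying the subsistence bundle (12, 15), a share 1/7 of the remaining income goes to x: x* = 12 + 1/7·(M − 12p_x − 15p_y)/p_x.
Discretionary income = 184 − 12·3 − 15·4 = 88; y* = 15 + 6/7·88/4 = 33.8571.
At M' = 414: y* = 83.1429. Change: 83.1429 − 33.8571 = 49.2857.

Δy* = 49.2857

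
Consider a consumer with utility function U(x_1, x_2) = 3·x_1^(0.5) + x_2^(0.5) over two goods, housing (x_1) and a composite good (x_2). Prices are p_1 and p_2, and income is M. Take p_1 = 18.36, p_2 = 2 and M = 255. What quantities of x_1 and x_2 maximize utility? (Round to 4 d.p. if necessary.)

x_1* = 6.8757, x_2* = 64.3812

From the CES first-order condition, 3·(x_2/x_1)^(0.5) = p_1/p_2.
Hence x_2/x_1 = ((1/3)·p_1/p_2)^(1/(0.5)), i.e. raised to the 2 power.
With the ratio pinned down, the budget gives x_1* = M/(p_1 + p_2·(x_2/x_1)) and x_2* = (x_2/x_1)·x_1*.
Numerically x_2/x_1 = 9.3636, so x_1* = 255/(18.36 + 2·9.3636) = 6.8757 and x_2* = 9.3636·6.8757 = 64.3812.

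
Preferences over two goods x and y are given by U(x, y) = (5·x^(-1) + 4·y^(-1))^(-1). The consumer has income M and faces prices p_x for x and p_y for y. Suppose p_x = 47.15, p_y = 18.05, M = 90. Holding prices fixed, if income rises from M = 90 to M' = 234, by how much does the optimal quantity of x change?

Substitute y = (y/x)·x into the budget: x* = M/(p_x + p_y·(y/x)).
Numerically y/x = 1.445597, so x* = 90/(47.15 + 18.05·1.445597) = 1.2288.
At M' = 234: x* = 3.1948. Change: 3.1948 − 1.2288 = 1.9661.

Δx* = 1.9661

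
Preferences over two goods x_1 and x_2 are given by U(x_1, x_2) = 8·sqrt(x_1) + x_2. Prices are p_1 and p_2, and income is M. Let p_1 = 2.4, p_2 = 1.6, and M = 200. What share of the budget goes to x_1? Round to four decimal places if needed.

Set MRS = p_1/p_2: 4·x_1^(−1/2) = p_1/p_2.
Solve: √x_1 = 4·p_2/p_1, so x_1*(p_1,p_2) = (4·p_2/p_1)², and x_2* = (M − p_1·x_1*)/p_2.
Plugging in: x_1* = (4·1.6/2.4)² = 7.1111, x_2* = 114.3333.
Expenditure on x_1: 2.4·7.1111 = 17.0667; share = 0.0853.

share on x_1 = 0.0853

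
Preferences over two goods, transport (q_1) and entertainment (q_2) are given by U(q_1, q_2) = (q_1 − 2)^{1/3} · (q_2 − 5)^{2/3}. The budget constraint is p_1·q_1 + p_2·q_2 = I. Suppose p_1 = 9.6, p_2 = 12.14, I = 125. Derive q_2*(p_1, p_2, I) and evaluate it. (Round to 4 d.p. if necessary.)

This is Cobb-Douglas in (q_1−2, q_2−5): tangency gives 1/3·p_2·(q_2−5) = 2/3·p_1·(q_1−2).
After buying the subsistence bundle (2, 5), a share 1/3 of the remaining income goes to q_1: q_1* = 2 + 1/3·(I − 2p_1 − 5p_2)/p_1.
Discretionary income = 125 − 2·9.6 − 5·12.14 = 45.1; q_2* = 5 + 2/3·45.1/12.14 = 7.4767.

q_2* = 7.4767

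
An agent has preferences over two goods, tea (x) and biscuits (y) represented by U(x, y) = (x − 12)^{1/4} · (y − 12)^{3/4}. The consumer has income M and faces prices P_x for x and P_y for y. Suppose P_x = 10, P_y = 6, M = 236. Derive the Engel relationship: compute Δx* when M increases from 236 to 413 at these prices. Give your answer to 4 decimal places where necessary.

MRS = (1/3)·(y−12)/(x−12). Tangency with P_x/P_y gives y−12 = 3·(P_x/P_y)·(x−12).
Substituting into the budget: x* = 12 + 0.25·(M − 12·P_x − 12·P_y)/P_x, and y* = 12 + 0.75·(…)/P_y.
Discretionary income = 236 − 12·10 − 12·6 = 44; x* = 12 + 0.25·44/10 = 13.1.
At M' = 413: x* = 17.525. Change: 17.525 − 13.1 = 4.425.

Δx* = 4.425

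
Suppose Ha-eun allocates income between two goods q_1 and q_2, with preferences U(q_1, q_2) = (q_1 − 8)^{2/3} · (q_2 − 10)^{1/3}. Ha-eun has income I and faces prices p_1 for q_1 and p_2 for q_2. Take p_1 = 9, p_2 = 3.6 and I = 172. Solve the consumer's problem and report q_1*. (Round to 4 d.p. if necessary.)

MRS = 2·(q_2−10)/(q_1−8). Tangency with p_1/p_2 gives q_2−10 = (1/2)·(p_1/p_2)·(q_1−8).
After buying the subsistence bundle (8, 10), a share 2/3 of the remaining income goes to q_1: q_1* = 8 + 2/3·(I − 8p_1 − 10p_2)/p_1.
Discretionary income = 172 − 8·9 − 10·3.6 = 64; q_1* = 8 + 2/3·64/9 = 12.7407.

q_1* = 12.7407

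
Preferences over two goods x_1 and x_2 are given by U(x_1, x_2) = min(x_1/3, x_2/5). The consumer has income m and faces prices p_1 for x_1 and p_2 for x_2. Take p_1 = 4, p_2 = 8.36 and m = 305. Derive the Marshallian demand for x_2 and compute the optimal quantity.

x_2* = 28.3457

With perfect complements, no substitution: consume in ratio x_1:x_2 = 3:5.
Budget: p_1·x_1 + p_2·(5/3)·x_1 = m, so (3·p_1 + 5·p_2)·x_1 = 3·m.
Demand: x_1*(p_1,p_2,m) = 3·m/(3·p_1 + 5·p_2), x_2* = 5·m/(3·p_1 + 5·p_2).
Here 3·4 + 5·8.36 = 53.8, giving x_2* = 28.3457.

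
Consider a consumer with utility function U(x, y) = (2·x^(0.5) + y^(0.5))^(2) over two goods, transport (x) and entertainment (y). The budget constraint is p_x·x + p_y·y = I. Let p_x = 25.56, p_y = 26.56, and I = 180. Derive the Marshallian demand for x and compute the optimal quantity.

MU_x ∝ 2·x^(-0.5), MU_y ∝ y^(-0.5), so MRS = 2·(y/x)^(0.5) = p_x/p_y.
Solve for the ratio: y/x = [(1/2)·p_x/p_y]^(2).
Substitute y = (y/x)·x into the budget: x* = I/(p_x + p_y·(y/x)).
Numerically y/x = 0.231529, so x* = 180/(25.56 + 26.56·0.231529) = 5.6765.

x* = 5.6765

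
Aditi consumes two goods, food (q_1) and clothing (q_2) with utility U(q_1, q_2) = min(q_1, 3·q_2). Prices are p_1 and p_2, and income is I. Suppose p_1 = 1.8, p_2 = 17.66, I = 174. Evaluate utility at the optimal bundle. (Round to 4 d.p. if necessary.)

With perfect complements, no substitution: consume in ratio q_1:q_2 = 3:1.
Budget: p_1·q_1 + p_2·(1/3)·q_1 = I, so (3·p_1 + p_2)·q_1 = 3·I.
Demand: q_1*(p_1,p_2,I) = 3·I/(3·p_1 + p_2), q_2* = I/(3·p_1 + p_2).
Here 3·1.8 + 17.66 = 23.06, giving q_1* = 22.6366 and q_2* = 7.5455.
Utility at the optimum: U(22.6366, 7.5455) = 22.6366.

V = 22.6366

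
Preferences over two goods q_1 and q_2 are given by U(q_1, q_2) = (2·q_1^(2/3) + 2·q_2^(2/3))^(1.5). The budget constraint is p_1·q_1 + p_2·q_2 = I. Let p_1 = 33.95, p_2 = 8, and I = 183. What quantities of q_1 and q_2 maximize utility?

q_1* = 0.2836, q_2* = 21.6716

Numerically q_2/q_1 = 76.427451, so q_1* = 183/(33.95 + 8·76.427451) = 0.2836 and q_2* = 76.427451·0.2836 = 21.6716.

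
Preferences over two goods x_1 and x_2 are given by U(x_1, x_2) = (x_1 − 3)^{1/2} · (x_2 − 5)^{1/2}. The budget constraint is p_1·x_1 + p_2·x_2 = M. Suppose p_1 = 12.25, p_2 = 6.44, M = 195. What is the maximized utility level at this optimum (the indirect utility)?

After buying the subsistence bundle (3, 5), a share 0.5 of the remaining income goes to x_1: x_1* = 3 + 0.5·(M − 3p_1 − 5p_2)/p_1.
Discretionary income = 195 − 3·12.25 − 5·6.44 = 126.05; x_1* = 3 + 0.5·126.05/12.25 = 8.1449; x_2* = 5 + 0.5·126.05/6.44 = 14.7865.
Utility at the optimum: U(8.1449, 14.7865) = 7.0958.

V = 7.0958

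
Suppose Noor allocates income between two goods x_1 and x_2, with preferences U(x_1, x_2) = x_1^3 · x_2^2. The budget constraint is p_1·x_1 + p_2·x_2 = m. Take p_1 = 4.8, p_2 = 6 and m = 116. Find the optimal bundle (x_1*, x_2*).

Tangency: MRS = (3/2)·x_2/x_1 = p_1/p_2.
So 3·p_2·x_2 = 2·p_1·x_1; combined with the budget, a share 0.6 of income goes to x_1.
Demand: x_1*(p_1,p_2,m) = 0.6·m/p_1 and x_2* = 0.4·m/p_2.
At p_1=4.8, p_2=6, m=116: x_1* = 0.6·116/4.8 = 14.5, x_2* = 7.7333.

x_1* = 14.5, x_2* = 7.7333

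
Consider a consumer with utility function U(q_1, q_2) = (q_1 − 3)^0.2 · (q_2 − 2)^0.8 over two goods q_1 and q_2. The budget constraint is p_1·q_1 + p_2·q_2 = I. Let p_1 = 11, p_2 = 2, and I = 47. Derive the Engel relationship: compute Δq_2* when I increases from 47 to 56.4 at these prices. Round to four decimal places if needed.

This is Cobb-Douglas in (q_1−3, q_2−2): tangency gives 0.2·p_2·(q_2−2) = 0.8·p_1·(q_1−3).
After buying the subsistence bundle (3, 2), a share 0.2 of the remaining income goes to q_1: q_1* = 3 + 0.2·(I − 3p_1 − 2p_2)/p_1.
Discretionary income = 47 − 3·11 − 2·2 = 10; q_2* = 2 + 0.8·10/2 = 6.
At I' = 56.4: q_2* = 9.76. Change: 9.76 − 6 = 3.76.

Δq_2* = 3.76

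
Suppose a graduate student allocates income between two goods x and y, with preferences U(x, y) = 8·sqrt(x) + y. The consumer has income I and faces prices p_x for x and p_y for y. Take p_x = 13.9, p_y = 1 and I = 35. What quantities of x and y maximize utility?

Utility is quasi-linear in y; the FOC for x is 4/√x = p_x/p_y.
Thus x* = (4·p_y/p_x)² — independent of I — with the rest of income spent on y.
Plugging in: x* = (4·1/13.9)² = 0.0828, y* = 33.8489.

x* = 0.0828, y* = 33.8489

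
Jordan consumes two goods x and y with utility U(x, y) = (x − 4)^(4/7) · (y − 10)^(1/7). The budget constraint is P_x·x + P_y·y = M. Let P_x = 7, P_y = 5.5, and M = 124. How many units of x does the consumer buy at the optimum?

x* = 8.6857

MRS = 4·(y−10)/(x−4). Tangency with P_x/P_y gives y−10 = (1/4)·(P_x/P_y)·(x−4).
Substituting into the budget: x* = 4 + 0.8·(M − 4·P_x − 10·P_y)/P_x, and y* = 10 + 0.2·(…)/P_y.
Discretionary income = 124 − 4·7 − 10·5.5 = 41; x* = 4 + 0.8·41/7 = 8.6857.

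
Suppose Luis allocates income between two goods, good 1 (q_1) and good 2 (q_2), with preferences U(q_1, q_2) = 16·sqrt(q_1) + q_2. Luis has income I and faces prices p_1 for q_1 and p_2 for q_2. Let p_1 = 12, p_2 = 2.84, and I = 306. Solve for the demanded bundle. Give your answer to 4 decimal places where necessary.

MU_q_1 = 8/√q_1, MU_q_2 = 1. Tangency: 8/√q_1 = p_1/p_2.
Thus q_1* = (8·p_2/p_1)² — independent of I — with the rest of income spent on q_2.
Plugging in: q_1* = (8·2.84/12)² = 3.5847, q_2* = 92.5998.

q_1* = 3.5847, q_2* = 92.5998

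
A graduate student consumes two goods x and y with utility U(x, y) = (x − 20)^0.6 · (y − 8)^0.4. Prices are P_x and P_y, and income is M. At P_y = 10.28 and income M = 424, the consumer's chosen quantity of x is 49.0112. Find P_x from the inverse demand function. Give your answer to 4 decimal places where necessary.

P_x = 5

This is Cobb-Douglas in (x−20, y−8): tangency gives 0.6·P_y·(y−8) = 0.4·P_x·(x−20).
After buying the subsistence bundle (20, 8), a share 0.6 of the remaining income goes to x: x* = 20 + 0.6·(M − 20P_x − 8P_y)/P_x.
Set x* = 49.0112 in the demand function and solve for P_x: P_x = 5.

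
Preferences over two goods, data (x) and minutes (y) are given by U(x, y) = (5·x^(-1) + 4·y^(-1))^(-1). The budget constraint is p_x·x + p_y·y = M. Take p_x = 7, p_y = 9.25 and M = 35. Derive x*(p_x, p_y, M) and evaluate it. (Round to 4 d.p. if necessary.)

x* = 2.4653

MRS = MU_x/MU_y = (5/4)·(y/x)^(2). Set equal to p_x/p_y.
Solve for the ratio: y/x = [(4/5)·p_x/p_y]^(0.5).
With the ratio pinned down, the budget gives x* = M/(p_x + p_y·(y/x)) and y* = (y/x)·x*.
Numerically y/x = 0.778078, so x* = 35/(7 + 9.25·0.778078) = 2.4653.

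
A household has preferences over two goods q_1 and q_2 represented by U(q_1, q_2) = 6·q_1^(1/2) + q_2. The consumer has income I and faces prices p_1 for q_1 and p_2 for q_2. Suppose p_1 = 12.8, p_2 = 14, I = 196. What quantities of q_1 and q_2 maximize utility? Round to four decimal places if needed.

Solve: √q_1 = 3·p_2/p_1, so q_1*(p_1,p_2) = (3·p_2/p_1)², and q_2* = (I − p_1·q_1*)/p_2.
Plugging in: q_1* = (3·14/12.8)² = 10.7666, q_2* = 4.1562.

q_1* = 10.7666, q_2* = 4.1562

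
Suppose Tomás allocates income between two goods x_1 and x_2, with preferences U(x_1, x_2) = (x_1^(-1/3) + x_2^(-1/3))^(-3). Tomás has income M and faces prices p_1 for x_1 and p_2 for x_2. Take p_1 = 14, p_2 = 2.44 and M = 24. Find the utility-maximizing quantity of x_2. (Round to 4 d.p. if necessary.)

x_2* = 3.8608

Substitute x_2 = (x_2/x_1)·x_1 into the budget: x_1* = M/(p_1 + p_2·(x_2/x_1)).
Numerically x_2/x_1 = 3.707265, so x_1* = 24/(14 + 2.44·3.707265) = 1.0414 and x_2* = 3.707265·1.0414 = 3.8608.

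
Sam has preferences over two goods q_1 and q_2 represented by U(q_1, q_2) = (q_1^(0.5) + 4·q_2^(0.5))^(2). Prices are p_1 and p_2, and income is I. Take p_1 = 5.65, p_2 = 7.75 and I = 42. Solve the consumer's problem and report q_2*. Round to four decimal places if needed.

q_2* = 4.9914

MU_q_1 ∝ q_1^(-0.5), MU_q_2 ∝ 4·q_2^(-0.5), so MRS = (1/4)·(q_2/q_1)^(0.5) = p_1/p_2.
Solve for the ratio: q_2/q_1 = [4·p_1/p_2]^(2).
With the ratio pinned down, the budget gives q_1* = I/(p_1 + p_2·(q_2/q_1)) and q_2* = (q_2/q_1)·q_1*.
Numerically q_2/q_1 = 8.503809, so q_1* = 42/(5.65 + 7.75·8.503809) = 0.587 and q_2* = 8.503809·0.587 = 4.9914.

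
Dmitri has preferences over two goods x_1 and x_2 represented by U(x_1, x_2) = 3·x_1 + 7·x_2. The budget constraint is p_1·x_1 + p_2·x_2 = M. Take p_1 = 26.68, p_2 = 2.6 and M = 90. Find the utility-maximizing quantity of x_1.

x_1* = 0

Numerically: x_1* = 0, x_2* = 34.6154.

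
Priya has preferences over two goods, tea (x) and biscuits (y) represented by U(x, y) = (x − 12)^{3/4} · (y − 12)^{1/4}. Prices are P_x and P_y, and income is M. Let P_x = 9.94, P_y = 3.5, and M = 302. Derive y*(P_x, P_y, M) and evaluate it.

y* = 22.0514

MRS = 3·(y−12)/(x−12). Tangency with P_x/P_y gives y−12 = (1/3)·(P_x/P_y)·(x−12).
After buying the subsistence bundle (12, 12), a share 0.75 of the remaining income goes to x: x* = 12 + 0.75·(M − 12P_x − 12P_y)/P_x.
Discretionary income = 302 − 12·9.94 − 12·3.5 = 140.72; y* = 12 + 0.25·140.72/3.5 = 22.0514.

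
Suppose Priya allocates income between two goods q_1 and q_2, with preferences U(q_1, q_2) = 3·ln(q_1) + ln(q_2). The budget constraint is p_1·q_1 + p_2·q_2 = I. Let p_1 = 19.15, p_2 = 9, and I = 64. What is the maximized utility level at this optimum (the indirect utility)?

The MRS is 3·q_2/q_1. Set MRS = p_1/p_2.
So 3·p_2·q_2 = p_1·q_1; combined with the budget, a share 0.75 of income goes to q_1.
Demand: q_1*(p_1,p_2,I) = 0.75·I/p_1 and q_2* = 0.25·I/p_2.
At p_1=19.15, p_2=9, I=64: q_1* = 0.75·64/19.15 = 2.5065, q_2* = 1.7778.
Utility at the optimum: U(2.5065, 1.7778) = 3.3321.

V = 3.3321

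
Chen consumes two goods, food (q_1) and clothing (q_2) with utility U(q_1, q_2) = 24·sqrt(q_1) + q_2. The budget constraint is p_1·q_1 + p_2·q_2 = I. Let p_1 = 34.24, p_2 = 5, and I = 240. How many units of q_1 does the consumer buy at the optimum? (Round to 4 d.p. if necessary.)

q_1* = 3.0707

Utility is quasi-linear in q_2; the FOC for q_1 is 12/√q_1 = p_1/p_2.
Solve: √q_1 = 12·p_2/p_1, so q_1*(p_1,p_2) = (12·p_2/p_1)², and q_2* = (I − p_1·q_1*)/p_2.
Plugging in: q_1* = (12·5/34.24)² = 3.0707.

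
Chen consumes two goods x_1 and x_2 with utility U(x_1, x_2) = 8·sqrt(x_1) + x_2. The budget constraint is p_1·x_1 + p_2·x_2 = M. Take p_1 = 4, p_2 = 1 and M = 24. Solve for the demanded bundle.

x_1* = 1, x_2* = 20

Utility is quasi-linear in x_2; the FOC for x_1 is 4/√x_1 = p_1/p_2.
Solve: √x_1 = 4·p_2/p_1, so x_1*(p_1,p_2) = (4·p_2/p_1)², and x_2* = (M − p_1·x_1*)/p_2.
Plugging in: x_1* = (4·1/4)² = 1, x_2* = 20.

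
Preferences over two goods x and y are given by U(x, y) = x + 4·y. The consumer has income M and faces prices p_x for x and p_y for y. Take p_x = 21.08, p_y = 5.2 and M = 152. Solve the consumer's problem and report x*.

x* = 0

Perfect substitutes: compare marginal utility per dollar. 1/p_x vs 4/p_y → 0.0474 vs 0.7692.
y gives more utility per dollar, so spend all income on y: y* = M/p_y, x* = 0.
Numerically: x* = 0, y* = 29.2308.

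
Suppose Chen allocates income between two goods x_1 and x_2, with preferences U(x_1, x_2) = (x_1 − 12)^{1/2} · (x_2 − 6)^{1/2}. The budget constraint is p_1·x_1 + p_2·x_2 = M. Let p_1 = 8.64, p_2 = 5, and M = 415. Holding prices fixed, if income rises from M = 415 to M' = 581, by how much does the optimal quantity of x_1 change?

Let x_1' = x_1−12, x_2' = x_2−6. MRS = x_2'/x_1' = p_1/p_2.
Substituting into the budget: x_1* = 12 + 0.5·(M − 12·p_1 − 6·p_2)/p_1, and x_2* = 6 + 0.5·(…)/p_2.
Discretionary income = 415 − 12·8.64 − 6·5 = 281.32; x_1* = 12 + 0.5·281.32/8.64 = 28.2801.
At M' = 581: x_1* = 37.8866. Change: 37.8866 − 28.2801 = 9.6065.

Δx_1* = 9.6065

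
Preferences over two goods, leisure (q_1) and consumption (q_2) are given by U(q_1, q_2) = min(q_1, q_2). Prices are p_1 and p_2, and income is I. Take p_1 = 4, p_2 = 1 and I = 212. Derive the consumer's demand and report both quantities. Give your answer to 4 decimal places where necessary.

With perfect complements, no substitution: consume in ratio q_1:q_2 = 1:1.
Budget: p_1·q_1 + p_2·q_1 = I, so (p_1 + p_2)·q_1 = I.
Demand: q_1*(p_1,p_2,I) = I/(p_1 + p_2), q_2* = I/(p_1 + p_2).
Here 4 + 1 = 5, giving q_1* = 42.4 and q_2* = 42.4.

q_1* = 42.4, q_2* = 42.4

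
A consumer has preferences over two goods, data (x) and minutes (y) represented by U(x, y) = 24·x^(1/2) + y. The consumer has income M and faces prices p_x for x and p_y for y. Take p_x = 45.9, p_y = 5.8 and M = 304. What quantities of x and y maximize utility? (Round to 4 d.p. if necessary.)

Solve: √x = 12·p_y/p_x, so x*(p_x,p_y) = (12·p_y/p_x)², and y* = (M − p_x·x*)/p_y.
Plugging in: x* = (12·5.8/45.9)² = 2.2993, y* = 34.2177.

x* = 2.2993, y* = 34.2177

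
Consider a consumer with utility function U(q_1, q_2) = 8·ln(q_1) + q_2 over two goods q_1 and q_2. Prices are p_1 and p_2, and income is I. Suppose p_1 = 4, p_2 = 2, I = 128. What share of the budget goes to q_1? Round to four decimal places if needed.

MU_q_1 = 8/q_1, MU_q_2 = 1. Tangency: 8/q_1 = p_1/p_2.
So q_1*(p_1,p_2) = 8·p_2/p_1, independent of income; and q_2* = (I − 8·p_2)/p_2.
At the given prices: q_1* = 8·2/4 = 4, and q_2* = 56.
Expenditure on q_1: 4·4 = 16; share = 0.125.

share on q_1 = 0.125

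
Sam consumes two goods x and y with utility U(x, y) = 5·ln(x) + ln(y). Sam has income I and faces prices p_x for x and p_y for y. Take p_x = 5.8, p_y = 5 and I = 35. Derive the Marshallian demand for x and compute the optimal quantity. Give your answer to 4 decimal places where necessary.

The MRS is 5·y/x. Set MRS = p_x/p_y.
So 5·p_y·y = p_x·x; combined with the budget, a share 5/6 of income goes to x.
Demand: x*(p_x,p_y,I) = 5/6·I/p_x and y* = 1/6·I/p_y.
At p_x=5.8, p_y=5, I=35: x* = 5/6·35/5.8 = 5.0287.

x* = 5.0287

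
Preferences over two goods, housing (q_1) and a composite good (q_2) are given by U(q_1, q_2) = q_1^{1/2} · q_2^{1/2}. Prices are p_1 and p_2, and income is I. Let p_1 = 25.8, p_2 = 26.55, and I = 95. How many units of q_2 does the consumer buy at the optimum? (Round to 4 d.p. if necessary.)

q_2* = 1.7891

MU_q_1/MU_q_2 = (0.5·q_2)/(0.5·q_1); tangency sets this equal to p_1/p_2.
Rearranging, p_2·q_2 = p_1·q_1. Substituting into the budget gives p_1·q_1·(1 + 1) = I.
Demand: q_1*(p_1,p_2,I) = 0.5·I/p_1 and q_2* = 0.5·I/p_2.
At p_1=25.8, p_2=26.55, I=95: q_2* = 0.5·95/26.55 = 1.7891.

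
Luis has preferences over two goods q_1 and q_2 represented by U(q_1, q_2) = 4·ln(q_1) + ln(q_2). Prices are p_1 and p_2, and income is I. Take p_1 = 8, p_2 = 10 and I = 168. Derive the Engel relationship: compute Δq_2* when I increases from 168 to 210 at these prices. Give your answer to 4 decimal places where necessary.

Tangency: MRS = 4·q_2/q_1 = p_1/p_2.
Rearranging, p_2·q_2 = (1/4)·p_1·q_1. Substituting into the budget gives p_1·q_1·(1 + (1/4)) = I.
Demand: q_1*(p_1,p_2,I) = 0.8·I/p_1 and q_2* = 0.2·I/p_2.
At p_1=8, p_2=10, I=168: q_2* = 0.2·168/10 = 3.36.
At I' = 210: q_2* = 4.2. Change: 4.2 − 3.36 = 0.84.

Δq_2* = 0.84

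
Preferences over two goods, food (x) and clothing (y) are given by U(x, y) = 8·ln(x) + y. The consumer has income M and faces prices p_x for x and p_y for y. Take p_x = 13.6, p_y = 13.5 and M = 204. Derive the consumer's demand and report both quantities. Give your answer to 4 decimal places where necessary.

x* = 7.9412, y* = 7.1111

So x*(p_x,p_y) = 8·p_y/p_x, independent of income; and y* = (M − 8·p_y)/p_y.
At the given prices: x* = 8·13.5/13.6 = 7.9412, and y* = 7.1111.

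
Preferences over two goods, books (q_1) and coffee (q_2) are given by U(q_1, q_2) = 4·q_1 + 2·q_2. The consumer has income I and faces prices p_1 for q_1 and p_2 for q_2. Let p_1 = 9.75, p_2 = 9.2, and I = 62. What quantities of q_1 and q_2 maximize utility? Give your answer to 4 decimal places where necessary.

q_1* = 6.359, q_2* = 0

Perfect substitutes: compare marginal utility per dollar. 4/p_1 vs 2/p_2 → 0.4103 vs 0.2174.
q_1 gives more utility per dollar, so spend all income on q_1: q_1* = I/p_1, q_2* = 0.
Numerically: q_1* = 6.359, q_2* = 0.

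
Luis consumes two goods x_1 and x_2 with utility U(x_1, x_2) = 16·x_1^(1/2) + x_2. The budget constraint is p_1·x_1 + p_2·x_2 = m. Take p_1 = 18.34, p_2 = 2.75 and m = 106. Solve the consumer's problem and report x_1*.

Set MRS = p_1/p_2: 8·x_1^(−1/2) = p_1/p_2.
Solve: √x_1 = 8·p_2/p_1, so x_1*(p_1,p_2) = (8·p_2/p_1)², and x_2* = (m − p_1·x_1*)/p_2.
Plugging in: x_1* = (8·2.75/18.34)² = 1.439.

x_1* = 1.439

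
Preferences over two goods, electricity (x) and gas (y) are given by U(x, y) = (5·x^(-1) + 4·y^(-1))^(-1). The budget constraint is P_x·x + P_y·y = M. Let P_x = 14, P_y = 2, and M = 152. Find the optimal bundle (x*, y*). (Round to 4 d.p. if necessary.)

x* = 8.1141, y* = 19.2014

MU_x ∝ 5·x^(-2), MU_y ∝ 4·y^(-2), so MRS = (5/4)·(y/x)^(2) = P_x/P_y.
Solve for the ratio: y/x = [(4/5)·P_x/P_y]^(0.5).
Substitute y = (y/x)·x into the budget: x* = M/(P_x + P_y·(y/x)).
Numerically y/x = 2.366432, so x* = 152/(14 + 2·2.366432) = 8.1141 and y* = 2.366432·8.1141 = 19.2014.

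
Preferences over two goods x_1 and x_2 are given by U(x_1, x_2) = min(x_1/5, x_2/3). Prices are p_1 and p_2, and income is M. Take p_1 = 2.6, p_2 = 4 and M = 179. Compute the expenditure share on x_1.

With perfect complements, no substitution: consume in ratio x_1:x_2 = 5:3.
Budget: p_1·x_1 + p_2·(3/5)·x_1 = M, so (5·p_1 + 3·p_2)·x_1 = 5·M.
Demand: x_1*(p_1,p_2,M) = 5·M/(5·p_1 + 3·p_2), x_2* = 3·M/(5·p_1 + 3·p_2).
Here 5·2.6 + 3·4 = 25, giving x_1* = 35.8 and x_2* = 21.48.
Expenditure on x_1: 2.6·35.8 = 93.08; share = 0.52.

share on x_1 = 0.52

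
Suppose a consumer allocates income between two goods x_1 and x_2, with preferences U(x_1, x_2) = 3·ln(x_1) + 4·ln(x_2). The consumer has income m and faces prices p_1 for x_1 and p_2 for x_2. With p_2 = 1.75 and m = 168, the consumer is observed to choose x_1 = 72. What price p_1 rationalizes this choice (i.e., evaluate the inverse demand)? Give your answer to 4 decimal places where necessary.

p_1 = 1

The MRS is (3/4)·x_2/x_1. Set MRS = p_1/p_2.
So 3·p_2·x_2 = 4·p_1·x_1; combined with the budget, a share 3/7 of income goes to x_1.
Demand: x_1*(p_1,p_2,m) = 3/7·m/p_1 and x_2* = 4/7·m/p_2.
Set x_1* = 72 in the demand function and solve for p_1: p_1 = 1.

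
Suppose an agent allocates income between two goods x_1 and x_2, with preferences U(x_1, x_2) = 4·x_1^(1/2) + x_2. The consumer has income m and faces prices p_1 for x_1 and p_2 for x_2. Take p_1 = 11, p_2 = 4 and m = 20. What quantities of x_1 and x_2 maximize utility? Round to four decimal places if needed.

x_1* = 0.5289, x_2* = 3.5455

Set MRS = p_1/p_2: 2·x_1^(−1/2) = p_1/p_2.
Thus x_1* = (2·p_2/p_1)² — independent of m — with the rest of income spent on x_2.
Plugging in: x_1* = (2·4/11)² = 0.5289, x_2* = 3.5455.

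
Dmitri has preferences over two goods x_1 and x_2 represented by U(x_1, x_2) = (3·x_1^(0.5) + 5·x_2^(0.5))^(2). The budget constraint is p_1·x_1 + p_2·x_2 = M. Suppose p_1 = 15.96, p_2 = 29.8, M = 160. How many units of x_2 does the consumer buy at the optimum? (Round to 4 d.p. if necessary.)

x_2* = 3.2109

MU_x_1 ∝ 3·x_1^(-0.5), MU_x_2 ∝ 5·x_2^(-0.5), so MRS = (3/5)·(x_2/x_1)^(0.5) = p_1/p_2.
Solve for the ratio: x_2/x_1 = [(5/3)·p_1/p_2]^(2).
With the ratio pinned down, the budget gives x_1* = M/(p_1 + p_2·(x_2/x_1)) and x_2* = (x_2/x_1)·x_1*.
Numerically x_2/x_1 = 0.796766, so x_1* = 160/(15.96 + 29.8·0.796766) = 4.0299 and x_2* = 0.796766·4.0299 = 3.2109.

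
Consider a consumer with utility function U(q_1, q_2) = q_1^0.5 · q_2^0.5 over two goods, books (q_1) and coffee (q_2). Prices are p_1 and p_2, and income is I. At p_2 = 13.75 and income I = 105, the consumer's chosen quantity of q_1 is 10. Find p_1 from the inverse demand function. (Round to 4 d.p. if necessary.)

MU_q_1/MU_q_2 = (0.5·q_2)/(0.5·q_1); tangency sets this equal to p_1/p_2.
Rearranging, p_2·q_2 = p_1·q_1. Substituting into the budget gives p_1·q_1·(1 + 1) = I.
Demand: q_1*(p_1,p_2,I) = 0.5·I/p_1 and q_2* = 0.5·I/p_2.
Set q_1* = 10 in the demand function and solve for p_1: p_1 = 5.25.

p_1 = 5.25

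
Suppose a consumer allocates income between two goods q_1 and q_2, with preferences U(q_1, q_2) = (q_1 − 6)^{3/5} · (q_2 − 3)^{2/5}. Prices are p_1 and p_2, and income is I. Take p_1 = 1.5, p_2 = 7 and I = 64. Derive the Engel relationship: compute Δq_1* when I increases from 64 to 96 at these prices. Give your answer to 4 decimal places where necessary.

Δq_1* = 12.8

Substituting into the budget: q_1* = 6 + 0.6·(I − 6·p_1 − 3·p_2)/p_1, and q_2* = 3 + 0.4·(…)/p_2.
Discretionary income = 64 − 6·1.5 − 3·7 = 34; q_1* = 6 + 0.6·34/1.5 = 19.6.
At I' = 96: q_1* = 32.4. Change: 32.4 − 19.6 = 12.8.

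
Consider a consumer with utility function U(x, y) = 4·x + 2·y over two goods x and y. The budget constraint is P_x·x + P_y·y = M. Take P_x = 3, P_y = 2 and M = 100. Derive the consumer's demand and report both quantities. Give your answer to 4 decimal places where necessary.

x* = 33.3333, y* = 0

Linear utility — the consumer picks whichever good has higher MU/price: 4/3 = 1.3333 vs 2/2 = 1.
x gives more utility per dollar, so spend all income on x: x* = M/P_x, y* = 0.
Numerically: x* = 33.3333, y* = 0.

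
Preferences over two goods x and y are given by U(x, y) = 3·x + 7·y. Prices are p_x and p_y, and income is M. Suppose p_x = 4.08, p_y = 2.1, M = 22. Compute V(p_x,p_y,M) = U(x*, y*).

V = 73.3333

Linear utility — the consumer picks whichever good has higher MU/price: 3/4.08 = 0.7353 vs 7/2.1 = 3.3333.
y gives more utility per dollar, so spend all income on y: y* = M/p_y, x* = 0.
Numerically: x* = 0, y* = 10.4762.
Utility at the optimum: U(0, 10.4762) = 73.3333.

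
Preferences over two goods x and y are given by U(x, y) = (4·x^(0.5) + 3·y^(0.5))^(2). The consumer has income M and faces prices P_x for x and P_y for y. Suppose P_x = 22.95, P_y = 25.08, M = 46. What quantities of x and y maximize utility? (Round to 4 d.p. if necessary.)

x* = 1.3232, y* = 0.6233

MU_x ∝ 4·x^(-0.5), MU_y ∝ 3·y^(-0.5), so MRS = (4/3)·(y/x)^(0.5) = P_x/P_y.
Hence y/x = ((3/4)·P_x/P_y)^(1/(0.5)), i.e. raised to the 2 power.
With the ratio pinned down, the budget gives x* = M/(P_x + P_y·(y/x)) and y* = (y/x)·x*.
Numerically y/x = 0.471013, so x* = 46/(22.95 + 25.08·0.471013) = 1.3232 and y* = 0.471013·1.3232 = 0.6233.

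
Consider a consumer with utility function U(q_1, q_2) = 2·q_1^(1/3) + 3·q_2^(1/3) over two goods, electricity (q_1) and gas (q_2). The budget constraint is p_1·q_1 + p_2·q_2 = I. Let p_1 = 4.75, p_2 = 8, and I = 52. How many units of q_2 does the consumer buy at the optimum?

q_2* = 3.8092

MU_q_1 ∝ 2·q_1^(-2/3), MU_q_2 ∝ 3·q_2^(-2/3), so MRS = (2/3)·(q_2/q_1)^(2/3) = p_1/p_2.
Hence q_2/q_1 = ((3/2)·p_1/p_2)^(1/(2/3)), i.e. raised to the 1.5 power.
Substitute q_2 = (q_2/q_1)·q_1 into the budget: q_1* = I/(p_1 + p_2·(q_2/q_1)).
Numerically q_2/q_1 = 0.840509, so q_1* = 52/(4.75 + 8·0.840509) = 4.532 and q_2* = 0.840509·4.532 = 3.8092.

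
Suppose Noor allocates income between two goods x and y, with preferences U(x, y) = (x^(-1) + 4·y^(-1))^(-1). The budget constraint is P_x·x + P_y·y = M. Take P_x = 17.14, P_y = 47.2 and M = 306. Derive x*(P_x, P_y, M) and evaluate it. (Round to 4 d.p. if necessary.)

With the ratio pinned down, the budget gives x* = M/(P_x + P_y·(y/x)) and y* = (y/x)·x*.
Numerically y/x = 1.205215, so x* = 306/(17.14 + 47.2·1.205215) = 4.1337.

x* = 4.1337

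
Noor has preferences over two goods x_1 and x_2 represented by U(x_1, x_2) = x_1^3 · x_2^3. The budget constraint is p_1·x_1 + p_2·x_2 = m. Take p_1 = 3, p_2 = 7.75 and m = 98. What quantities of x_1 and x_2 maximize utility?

x_1* = 16.3333, x_2* = 6.3226

MU_x_1/MU_x_2 = (3·x_2)/(3·x_1); tangency sets this equal to p_1/p_2.
Rearranging, p_2·x_2 = p_1·x_1. Substituting into the budget gives p_1·x_1·(1 + 1) = m.
Demand: x_1*(p_1,p_2,m) = 0.5·m/p_1 and x_2* = 0.5·m/p_2.
At p_1=3, p_2=7.75, m=98: x_1* = 0.5·98/3 = 16.3333, x_2* = 6.3226.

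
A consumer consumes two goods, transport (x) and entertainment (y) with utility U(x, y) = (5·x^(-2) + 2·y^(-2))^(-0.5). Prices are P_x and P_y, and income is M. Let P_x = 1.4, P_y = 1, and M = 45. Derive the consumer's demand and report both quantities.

x* = 20.2315, y* = 16.6759

From the CES first-order condition, (5/2)·(y/x)^(3) = P_x/P_y.
Solve for the ratio: y/x = [(2/5)·P_x/P_y]^(1/3).
With the ratio pinned down, the budget gives x* = M/(P_x + P_y·(y/x)) and y* = (y/x)·x*.
Numerically y/x = 0.824257, so x* = 45/(1.4 + 1·0.824257) = 20.2315 and y* = 0.824257·20.2315 = 16.6759.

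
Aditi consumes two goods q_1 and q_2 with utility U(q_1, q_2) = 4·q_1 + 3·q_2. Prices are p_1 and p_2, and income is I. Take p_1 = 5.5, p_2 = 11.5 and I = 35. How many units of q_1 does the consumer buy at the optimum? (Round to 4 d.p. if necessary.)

Linear utility — the consumer picks whichever good has higher MU/price: 4/5.5 = 0.7273 vs 3/11.5 = 0.2609.
q_1 gives more utility per dollar, so spend all income on q_1: q_1* = I/p_1, q_2* = 0.
Numerically: q_1* = 6.3636, q_2* = 0.

q_1* = 6.3636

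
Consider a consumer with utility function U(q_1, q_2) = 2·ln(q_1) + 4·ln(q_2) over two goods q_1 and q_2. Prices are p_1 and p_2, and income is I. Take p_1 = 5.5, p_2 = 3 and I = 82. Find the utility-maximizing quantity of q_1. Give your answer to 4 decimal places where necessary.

Tangency: MRS = (1/2)·q_2/q_1 = p_1/p_2.
Rearranging, p_2·q_2 = 2·p_1·q_1. Substituting into the budget gives p_1·q_1·(1 + 2) = I.
Demand: q_1*(p_1,p_2,I) = 1/3·I/p_1 and q_2* = 2/3·I/p_2.
At p_1=5.5, p_2=3, I=82: q_1* = 1/3·82/5.5 = 4.9697.

q_1* = 4.9697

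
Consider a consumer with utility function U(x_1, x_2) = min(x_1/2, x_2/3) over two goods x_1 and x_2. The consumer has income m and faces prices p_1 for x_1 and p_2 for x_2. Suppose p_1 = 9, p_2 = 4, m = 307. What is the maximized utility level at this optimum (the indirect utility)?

V = 10.2333

With perfect complements, no substitution: consume in ratio x_1:x_2 = 2:3.
Budget: p_1·x_1 + p_2·(3/2)·x_1 = m, so (2·p_1 + 3·p_2)·x_1 = 2·m.
Demand: x_1*(p_1,p_2,m) = 2·m/(2·p_1 + 3·p_2), x_2* = 3·m/(2·p_1 + 3·p_2).
Here 2·9 + 3·4 = 30, giving x_1* = 20.4667 and x_2* = 30.7.
Utility at the optimum: U(20.4667, 30.7) = 10.2333.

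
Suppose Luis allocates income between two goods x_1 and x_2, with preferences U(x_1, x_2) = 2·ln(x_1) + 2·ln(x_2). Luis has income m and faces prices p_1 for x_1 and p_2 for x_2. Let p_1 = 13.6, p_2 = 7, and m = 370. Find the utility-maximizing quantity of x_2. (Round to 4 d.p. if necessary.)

MU_x_1/MU_x_2 = (2·x_2)/(2·x_1); tangency sets this equal to p_1/p_2.
So 2·p_2·x_2 = 2·p_1·x_1; combined with the budget, a share 0.5 of income goes to x_1.
Demand: x_1*(p_1,p_2,m) = 0.5·m/p_1 and x_2* = 0.5·m/p_2.
At p_1=13.6, p_2=7, m=370: x_2* = 0.5·370/7 = 26.4286.

x_2* = 26.4286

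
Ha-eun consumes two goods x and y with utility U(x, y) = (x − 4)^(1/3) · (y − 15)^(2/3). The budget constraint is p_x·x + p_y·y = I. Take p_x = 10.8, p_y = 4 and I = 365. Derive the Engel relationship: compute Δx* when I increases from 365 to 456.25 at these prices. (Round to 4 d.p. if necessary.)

Let x' = x−4, y' = y−15. MRS = (1/2)·y'/x' = p_x/p_y.
After buying the subsistence bundle (4, 15), a share 1/3 of the remaining income goes to x: x* = 4 + 1/3·(I − 4p_x − 15p_y)/p_x.
Discretionary income = 365 − 4·10.8 − 15·4 = 261.8; x* = 4 + 1/3·261.8/10.8 = 12.0802.
At I' = 456.25: x* = 14.8966. Change: 14.8966 − 12.0802 = 2.8164.

Δx* = 2.8164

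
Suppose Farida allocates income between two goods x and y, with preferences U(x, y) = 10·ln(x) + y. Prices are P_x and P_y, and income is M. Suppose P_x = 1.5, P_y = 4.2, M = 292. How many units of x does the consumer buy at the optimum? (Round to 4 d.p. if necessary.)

x* = 28

So x*(P_x,P_y) = 10·P_y/P_x, independent of income; and y* = (M − 10·P_y)/P_y.
At the given prices: x* = 10·4.2/1.5 = 28.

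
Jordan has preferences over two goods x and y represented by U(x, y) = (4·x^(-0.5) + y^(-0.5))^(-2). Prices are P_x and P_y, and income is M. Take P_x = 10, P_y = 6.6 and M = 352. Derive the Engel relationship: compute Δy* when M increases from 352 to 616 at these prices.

MU_x ∝ 4·x^(-1.5), MU_y ∝ y^(-1.5), so MRS = 4·(y/x)^(1.5) = P_x/P_y.
Hence y/x = ((1/4)·P_x/P_y)^(1/(1.5)), i.e. raised to the 2/3 power.
With the ratio pinned down, the budget gives x* = M/(P_x + P_y·(y/x)) and y* = (y/x)·x*.
Numerically y/x = 0.523517, so x* = 352/(10 + 6.6·0.523517) = 26.1609 and y* = 0.523517·26.1609 = 13.6957.
At M' = 616: y* = 23.9674. Change: 23.9674 − 13.6957 = 10.2717.

Δy* = 10.2717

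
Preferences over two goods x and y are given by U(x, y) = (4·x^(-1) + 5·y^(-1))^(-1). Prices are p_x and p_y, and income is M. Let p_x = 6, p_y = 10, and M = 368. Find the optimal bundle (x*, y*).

With the ratio pinned down, the budget gives x* = M/(p_x + p_y·(y/x)) and y* = (y/x)·x*.
Numerically y/x = 0.866025, so x* = 368/(6 + 10·0.866025) = 25.1019 and y* = 0.866025·25.1019 = 21.7389.

x* = 25.1019, y* = 21.7389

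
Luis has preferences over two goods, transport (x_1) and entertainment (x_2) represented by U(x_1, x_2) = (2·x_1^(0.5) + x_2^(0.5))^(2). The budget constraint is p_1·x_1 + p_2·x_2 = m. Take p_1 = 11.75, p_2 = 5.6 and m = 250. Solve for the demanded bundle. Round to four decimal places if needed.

x_1* = 13.956, x_2* = 15.3603

From the CES first-order condition, 2·(x_2/x_1)^(0.5) = p_1/p_2.
Solve for the ratio: x_2/x_1 = [(1/2)·p_1/p_2]^(2).
Substitute x_2 = (x_2/x_1)·x_1 into the budget: x_1* = m/(p_1 + p_2·(x_2/x_1)).
Numerically x_2/x_1 = 1.100626, so x_1* = 250/(11.75 + 5.6·1.100626) = 13.956 and x_2* = 1.100626·13.956 = 15.3603.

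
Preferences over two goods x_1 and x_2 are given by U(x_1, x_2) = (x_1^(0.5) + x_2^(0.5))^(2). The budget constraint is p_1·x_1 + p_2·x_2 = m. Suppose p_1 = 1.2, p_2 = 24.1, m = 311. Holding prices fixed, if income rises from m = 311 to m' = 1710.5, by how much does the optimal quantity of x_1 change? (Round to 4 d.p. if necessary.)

Δx_1* = 1110.9338

From the CES first-order condition, (x_2/x_1)^(0.5) = p_1/p_2.
Solve for the ratio: x_2/x_1 = [p_1/p_2]^(2).
Substitute x_2 = (x_2/x_1)·x_1 into the budget: x_1* = m/(p_1 + p_2·(x_2/x_1)).
Numerically x_2/x_1 = 0.002479, so x_1* = 311/(1.2 + 24.1·0.002479) = 246.8742.
At m' = 1710.5: x_1* = 1357.808. Change: 1357.808 − 246.8742 = 1110.9338.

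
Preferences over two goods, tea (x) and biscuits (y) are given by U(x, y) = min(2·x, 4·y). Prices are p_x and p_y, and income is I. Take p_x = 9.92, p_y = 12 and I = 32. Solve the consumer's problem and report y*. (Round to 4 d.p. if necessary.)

y* = 1.005

Leontief preferences: the optimum is at the kink where x/4 = y/2, i.e. y = (1/2)·x.
Budget: p_x·x + p_y·(1/2)·x = I, so (4·p_x + 2·p_y)·x = 4·I.
Demand: x*(p_x,p_y,I) = 4·I/(4·p_x + 2·p_y), y* = 2·I/(4·p_x + 2·p_y).
Here 4·9.92 + 2·12 = 63.68, giving y* = 1.005.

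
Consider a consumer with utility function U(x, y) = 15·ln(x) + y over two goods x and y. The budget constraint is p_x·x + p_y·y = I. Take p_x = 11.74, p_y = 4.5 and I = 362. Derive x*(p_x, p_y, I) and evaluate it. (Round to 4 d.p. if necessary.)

MU_x = 15/x, MU_y = 1. Tangency: 15/x = p_x/p_y.
So x*(p_x,p_y) = 15·p_y/p_x, independent of income; and y* = (I − 15·p_y)/p_y.
At the given prices: x* = 15·4.5/11.74 = 5.7496.

x* = 5.7496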